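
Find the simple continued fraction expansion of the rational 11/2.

Run the Euclidean algorithm on 11 and 2; the successive quotients are the partial quotients a_0, a_1, ... (each step inverts the fractional part left over by the previous one):
  11 = 5*2 + 1, so a_0 = 5.
  2 = 2*1 + 0, so a_1 = 2.
The remainder reaches 0 after 2 divisions, so the expansion has 2 partial quotients, read off in order.

[5; 2]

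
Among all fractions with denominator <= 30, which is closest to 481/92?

115/22

Expand x = 481/92 as a continued fraction with the Euclidean algorithm:
  481 = 5*92 + 21, so a_0 = 5.
  92 = 4*21 + 8, so a_1 = 4.
  21 = 2*8 + 5, so a_2 = 2.
  8 = 1*5 + 3, so a_3 = 1.
  5 = 1*3 + 2, so a_4 = 1.
  3 = 1*2 + 1, so a_5 = 1.
  2 = 2*1 + 0, so a_6 = 2.
so x = [5; 4, 2, 1, 1, 1, 2].
Convergents (p_i = a_i*p_{i-1} + p_{i-2}, q_i = a_i*q_{i-1} + q_{i-2} with p_{-2}=0, p_{-1}=1, q_{-2}=1, q_{-1}=0), until the denominator exceeds 30:
  i=0: a_0=5, p_0 = 5*1 + 0 = 5, q_0 = 5*0 + 1 = 1.
  i=1: a_1=4, p_1 = 4*5 + 1 = 21, q_1 = 4*1 + 0 = 4.
  i=2: a_2=2, p_2 = 2*21 + 5 = 47, q_2 = 2*4 + 1 = 9.
  i=3: a_3=1, p_3 = 1*47 + 21 = 68, q_3 = 1*9 + 4 = 13.
  i=4: a_4=1, p_4 = 1*68 + 47 = 115, q_4 = 1*13 + 9 = 22.
  i=5: a_5=1, p_5 = 1*115 + 68 = 183, q_5 = 1*22 + 13 = 35.
q_5 = 35 > 30, so the last convergent with denominator <= 30 is p_4/q_4 = 115/22.
The closest fraction with denominator <= 30 is either p_4/q_4 or the intermediate fraction (k*p_4 + p_3)/(k*q_4 + q_3) with the largest k >= 1 whose denominator stays <= 30; these approach x as k grows, and every other convergent or intermediate fraction in range is farther away.
Largest k: floor((30 - q_3)/q_4) = floor((30 - 13)/22) = 0.
Since k = 0, no intermediate fraction beyond p_4/q_4 has denominator <= 30, so the convergent 115/22 is the closest (its error is |481*22 - 115*92|/(92*22) = 2/2024).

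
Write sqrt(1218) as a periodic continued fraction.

[34; (1, 8, 1, 68)]

Write x_i = (sqrt(1218) + m_i)/d_i with (m_0, d_0) = (0, 1). a_0 = floor(sqrt(1218)) = 34, since 34^2 = 1156 <= 1218 < 1225 = 35^2.
Iterate m_{i+1} = d_i*a_i - m_i, d_{i+1} = (1218 - m_{i+1}^2)/d_i, a_{i+1} = floor((a_0 + m_{i+1})/d_{i+1}):
  m_1 = 1*34 - 0 = 34, d_1 = (1218 - 34^2)/1 = 62/1 = 62, a_1 = floor((34 + 34)/62) = 1.
  m_2 = 62*1 - 34 = 28, d_2 = (1218 - 28^2)/62 = 434/62 = 7, a_2 = floor((34 + 28)/7) = 8.
  m_3 = 7*8 - 28 = 28, d_3 = (1218 - 28^2)/7 = 434/7 = 62, a_3 = floor((34 + 28)/62) = 1.
  m_4 = 62*1 - 28 = 34, d_4 = (1218 - 34^2)/62 = 62/62 = 1, a_4 = floor((34 + 34)/1) = 68.
  m_5 = 1*68 - 34 = 34, d_5 = (1218 - 34^2)/1 = 62/1 = 62: (m_5, d_5) = (m_1, d_1) = (34, 62), so from here the quotients repeat a_1, ..., a_4; the period length is 4.
Hence the expansion of sqrt(1218) is a_0 = 34 followed by the repeating block 1, 8, 1, 68 (period 4).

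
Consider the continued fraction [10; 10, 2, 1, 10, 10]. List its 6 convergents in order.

Using the convergent recurrence p_i = a_i*p_{i-1} + p_{i-2}, q_i = a_i*q_{i-1} + q_{i-2} with p_{-2}=0, p_{-1}=1, q_{-2}=1, q_{-1}=0:
  i=0: a_0=10, p_0 = 10*1 + 0 = 10, q_0 = 10*0 + 1 = 1.
  i=1: a_1=10, p_1 = 10*10 + 1 = 101, q_1 = 10*1 + 0 = 10.
  i=2: a_2=2, p_2 = 2*101 + 10 = 212, q_2 = 2*10 + 1 = 21.
  i=3: a_3=1, p_3 = 1*212 + 101 = 313, q_3 = 1*21 + 10 = 31.
  i=4: a_4=10, p_4 = 10*313 + 212 = 3342, q_4 = 10*31 + 21 = 331.
  i=5: a_5=10, p_5 = 10*3342 + 313 = 33733, q_5 = 10*331 + 31 = 3341.

10/1, 101/10, 212/21, 313/31, 3342/331, 33733/3341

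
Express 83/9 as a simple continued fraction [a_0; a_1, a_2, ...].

Run the Euclidean algorithm on 83 and 9; the successive quotients are the partial quotients a_0, a_1, ... (each step inverts the fractional part left over by the previous one):
  83 = 9*9 + 2, so a_0 = 9.
  9 = 4*2 + 1, so a_1 = 4.
  2 = 2*1 + 0, so a_2 = 2.
The remainder reaches 0 after 3 divisions, so the expansion has 3 partial quotients, read off in order.

[9; 4, 2]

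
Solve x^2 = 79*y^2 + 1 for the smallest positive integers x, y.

First expand sqrt(79) as a continued fraction. With x_i = (sqrt(79) + m_i)/d_i and (m_0, d_0) = (0, 1): a_0 = floor(sqrt(79)) = 8, since 8^2 = 64 <= 79 < 81 = 9^2.
Iterate m_{i+1} = d_i*a_i - m_i, d_{i+1} = (79 - m_{i+1}^2)/d_i, a_{i+1} = floor((a_0 + m_{i+1})/d_{i+1}):
  m_1 = 1*8 - 0 = 8, d_1 = (79 - 8^2)/1 = 15/1 = 15, a_1 = floor((8 + 8)/15) = 1.
  m_2 = 15*1 - 8 = 7, d_2 = (79 - 7^2)/15 = 30/15 = 2, a_2 = floor((8 + 7)/2) = 7.
  m_3 = 2*7 - 7 = 7, d_3 = (79 - 7^2)/2 = 30/2 = 15, a_3 = floor((8 + 7)/15) = 1.
  m_4 = 15*1 - 7 = 8, d_4 = (79 - 8^2)/15 = 15/15 = 1, a_4 = floor((8 + 8)/1) = 16.
  m_5 = 1*16 - 8 = 8, d_5 = (79 - 8^2)/1 = 15/1 = 15: (m_5, d_5) = (m_1, d_1) = (8, 15), so from here the quotients repeat a_1, ..., a_4; the period length is 4.
So sqrt(79) = [8; (1, 7, 1, 16)] with period length k = 4.
k is even, so the fundamental solution of x^2 - 79y^2 = 1 is (p_{k-1}, q_{k-1}) = (p_3, q_3); compute convergents through index 3.
Convergents (p_i = a_i*p_{i-1} + p_{i-2}, q_i = a_i*q_{i-1} + q_{i-2} with p_{-2}=0, p_{-1}=1, q_{-2}=1, q_{-1}=0):
  i=0: a_0=8, p_0 = 8*1 + 0 = 8, q_0 = 8*0 + 1 = 1.
  i=1: a_1=1, p_1 = 1*8 + 1 = 9, q_1 = 1*1 + 0 = 1.
  i=2: a_2=7, p_2 = 7*9 + 8 = 71, q_2 = 7*1 + 1 = 8.
  i=3: a_3=1, p_3 = 1*71 + 9 = 80, q_3 = 1*8 + 1 = 9.
Check: 80^2 - 79*9^2 = 6400 - 6399 = 1, so (x, y) = (80, 9) solves the equation, and by the theorem it is the least positive solution.

(x, y) = (80, 9)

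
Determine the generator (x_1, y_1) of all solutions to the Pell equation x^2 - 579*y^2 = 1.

First expand sqrt(579) as a continued fraction. With x_i = (sqrt(579) + m_i)/d_i and (m_0, d_0) = (0, 1): a_0 = floor(sqrt(579)) = 24, since 24^2 = 576 <= 579 < 625 = 25^2.
Iterate m_{i+1} = d_i*a_i - m_i, d_{i+1} = (579 - m_{i+1}^2)/d_i, a_{i+1} = floor((a_0 + m_{i+1})/d_{i+1}):
  m_1 = 1*24 - 0 = 24, d_1 = (579 - 24^2)/1 = 3/1 = 3, a_1 = floor((24 + 24)/3) = 16.
  m_2 = 3*16 - 24 = 24, d_2 = (579 - 24^2)/3 = 3/3 = 1, a_2 = floor((24 + 24)/1) = 48.
  m_3 = 1*48 - 24 = 24, d_3 = (579 - 24^2)/1 = 3/1 = 3: (m_3, d_3) = (m_1, d_1) = (24, 3), so from here the quotients repeat a_1, a_2; the period length is 2.
So sqrt(579) = [24; (16, 48)] with period length k = 2.
k is even, so the fundamental solution of x^2 - 579y^2 = 1 is (p_{k-1}, q_{k-1}) = (p_1, q_1); compute convergents through index 1.
Convergents (p_i = a_i*p_{i-1} + p_{i-2}, q_i = a_i*q_{i-1} + q_{i-2} with p_{-2}=0, p_{-1}=1, q_{-2}=1, q_{-1}=0):
  i=0: a_0=24, p_0 = 24*1 + 0 = 24, q_0 = 24*0 + 1 = 1.
  i=1: a_1=16, p_1 = 16*24 + 1 = 385, q_1 = 16*1 + 0 = 16.
Check: 385^2 - 579*16^2 = 148225 - 148224 = 1, so (x, y) = (385, 16) solves the equation, and by the theorem it is the least positive solution.

(x, y) = (385, 16)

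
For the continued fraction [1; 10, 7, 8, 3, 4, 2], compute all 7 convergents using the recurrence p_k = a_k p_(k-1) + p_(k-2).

Using the convergent recurrence p_i = a_i*p_{i-1} + p_{i-2}, q_i = a_i*q_{i-1} + q_{i-2} with p_{-2}=0, p_{-1}=1, q_{-2}=1, q_{-1}=0:
  i=0: a_0=1, p_0 = 1*1 + 0 = 1, q_0 = 1*0 + 1 = 1.
  i=1: a_1=10, p_1 = 10*1 + 1 = 11, q_1 = 10*1 + 0 = 10.
  i=2: a_2=7, p_2 = 7*11 + 1 = 78, q_2 = 7*10 + 1 = 71.
  i=3: a_3=8, p_3 = 8*78 + 11 = 635, q_3 = 8*71 + 10 = 578.
  i=4: a_4=3, p_4 = 3*635 + 78 = 1983, q_4 = 3*578 + 71 = 1805.
  i=5: a_5=4, p_5 = 4*1983 + 635 = 8567, q_5 = 4*1805 + 578 = 7798.
  i=6: a_6=2, p_6 = 2*8567 + 1983 = 19117, q_6 = 2*7798 + 1805 = 17401.

1/1, 11/10, 78/71, 635/578, 1983/1805, 8567/7798, 19117/17401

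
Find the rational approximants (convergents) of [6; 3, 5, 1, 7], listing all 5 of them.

6/1, 19/3, 101/16, 120/19, 941/149

Using the convergent recurrence p_i = a_i*p_{i-1} + p_{i-2}, q_i = a_i*q_{i-1} + q_{i-2} with p_{-2}=0, p_{-1}=1, q_{-2}=1, q_{-1}=0:
  i=0: a_0=6, p_0 = 6*1 + 0 = 6, q_0 = 6*0 + 1 = 1.
  i=1: a_1=3, p_1 = 3*6 + 1 = 19, q_1 = 3*1 + 0 = 3.
  i=2: a_2=5, p_2 = 5*19 + 6 = 101, q_2 = 5*3 + 1 = 16.
  i=3: a_3=1, p_3 = 1*101 + 19 = 120, q_3 = 1*16 + 3 = 19.
  i=4: a_4=7, p_4 = 7*120 + 101 = 941, q_4 = 7*19 + 16 = 149.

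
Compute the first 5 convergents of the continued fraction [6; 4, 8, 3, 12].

Using the convergent recurrence p_i = a_i*p_{i-1} + p_{i-2}, q_i = a_i*q_{i-1} + q_{i-2} with p_{-2}=0, p_{-1}=1, q_{-2}=1, q_{-1}=0:
  i=0: a_0=6, p_0 = 6*1 + 0 = 6, q_0 = 6*0 + 1 = 1.
  i=1: a_1=4, p_1 = 4*6 + 1 = 25, q_1 = 4*1 + 0 = 4.
  i=2: a_2=8, p_2 = 8*25 + 6 = 206, q_2 = 8*4 + 1 = 33.
  i=3: a_3=3, p_3 = 3*206 + 25 = 643, q_3 = 3*33 + 4 = 103.
  i=4: a_4=12, p_4 = 12*643 + 206 = 7922, q_4 = 12*103 + 33 = 1269.

6/1, 25/4, 206/33, 643/103, 7922/1269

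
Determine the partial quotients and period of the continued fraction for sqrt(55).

[7; (2, 2, 2, 14)]

Write x_i = (sqrt(55) + m_i)/d_i with (m_0, d_0) = (0, 1). a_0 = floor(sqrt(55)) = 7, since 7^2 = 49 <= 55 < 64 = 8^2.
Iterate m_{i+1} = d_i*a_i - m_i, d_{i+1} = (55 - m_{i+1}^2)/d_i, a_{i+1} = floor((a_0 + m_{i+1})/d_{i+1}):
  m_1 = 1*7 - 0 = 7, d_1 = (55 - 7^2)/1 = 6/1 = 6, a_1 = floor((7 + 7)/6) = 2.
  m_2 = 6*2 - 7 = 5, d_2 = (55 - 5^2)/6 = 30/6 = 5, a_2 = floor((7 + 5)/5) = 2.
  m_3 = 5*2 - 5 = 5, d_3 = (55 - 5^2)/5 = 30/5 = 6, a_3 = floor((7 + 5)/6) = 2.
  m_4 = 6*2 - 5 = 7, d_4 = (55 - 7^2)/6 = 6/6 = 1, a_4 = floor((7 + 7)/1) = 14.
  m_5 = 1*14 - 7 = 7, d_5 = (55 - 7^2)/1 = 6/1 = 6: (m_5, d_5) = (m_1, d_1) = (7, 6), so from here the quotients repeat a_1, ..., a_4; the period length is 4.
Hence the expansion of sqrt(55) is a_0 = 7 followed by the repeating block 2, 2, 2, 14 (period 4).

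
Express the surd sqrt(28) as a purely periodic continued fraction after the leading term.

Write x_i = (sqrt(28) + m_i)/d_i with (m_0, d_0) = (0, 1). a_0 = floor(sqrt(28)) = 5, since 5^2 = 25 <= 28 < 36 = 6^2.
Iterate m_{i+1} = d_i*a_i - m_i, d_{i+1} = (28 - m_{i+1}^2)/d_i, a_{i+1} = floor((a_0 + m_{i+1})/d_{i+1}):
  m_1 = 1*5 - 0 = 5, d_1 = (28 - 5^2)/1 = 3/1 = 3, a_1 = floor((5 + 5)/3) = 3.
  m_2 = 3*3 - 5 = 4, d_2 = (28 - 4^2)/3 = 12/3 = 4, a_2 = floor((5 + 4)/4) = 2.
  m_3 = 4*2 - 4 = 4, d_3 = (28 - 4^2)/4 = 12/4 = 3, a_3 = floor((5 + 4)/3) = 3.
  m_4 = 3*3 - 4 = 5, d_4 = (28 - 5^2)/3 = 3/3 = 1, a_4 = floor((5 + 5)/1) = 10.
  m_5 = 1*10 - 5 = 5, d_5 = (28 - 5^2)/1 = 3/1 = 3: (m_5, d_5) = (m_1, d_1) = (5, 3), so from here the quotients repeat a_1, ..., a_4; the period length is 4.
Hence the expansion of sqrt(28) is a_0 = 5 followed by the repeating block 3, 2, 3, 10 (period 4).

[5; (3, 2, 3, 10)]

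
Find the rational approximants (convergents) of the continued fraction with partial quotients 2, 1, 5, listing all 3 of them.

Using the convergent recurrence p_i = a_i*p_{i-1} + p_{i-2}, q_i = a_i*q_{i-1} + q_{i-2} with p_{-2}=0, p_{-1}=1, q_{-2}=1, q_{-1}=0:
  i=0: a_0=2, p_0 = 2*1 + 0 = 2, q_0 = 2*0 + 1 = 1.
  i=1: a_1=1, p_1 = 1*2 + 1 = 3, q_1 = 1*1 + 0 = 1.
  i=2: a_2=5, p_2 = 5*3 + 2 = 17, q_2 = 5*1 + 1 = 6.

2/1, 3/1, 17/6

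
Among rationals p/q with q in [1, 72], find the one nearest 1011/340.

Expand x = 1011/340 as a continued fraction with the Euclidean algorithm:
  1011 = 2*340 + 331, so a_0 = 2.
  340 = 1*331 + 9, so a_1 = 1.
  331 = 36*9 + 7, so a_2 = 36.
  9 = 1*7 + 2, so a_3 = 1.
  7 = 3*2 + 1, so a_4 = 3.
  2 = 2*1 + 0, so a_5 = 2.
so x = [2; 1, 36, 1, 3, 2].
Convergents (p_i = a_i*p_{i-1} + p_{i-2}, q_i = a_i*q_{i-1} + q_{i-2} with p_{-2}=0, p_{-1}=1, q_{-2}=1, q_{-1}=0), until the denominator exceeds 72:
  i=0: a_0=2, p_0 = 2*1 + 0 = 2, q_0 = 2*0 + 1 = 1.
  i=1: a_1=1, p_1 = 1*2 + 1 = 3, q_1 = 1*1 + 0 = 1.
  i=2: a_2=36, p_2 = 36*3 + 2 = 110, q_2 = 36*1 + 1 = 37.
  i=3: a_3=1, p_3 = 1*110 + 3 = 113, q_3 = 1*37 + 1 = 38.
  i=4: a_4=3, p_4 = 3*113 + 110 = 449, q_4 = 3*38 + 37 = 151.
q_4 = 151 > 72, so the last convergent with denominator <= 72 is p_3/q_3 = 113/38.
The closest fraction with denominator <= 72 is either p_3/q_3 or the intermediate fraction (k*p_3 + p_2)/(k*q_3 + q_2) with the largest k >= 1 whose denominator stays <= 72; these approach x as k grows, and every other convergent or intermediate fraction in range is farther away.
Largest k: floor((72 - q_2)/q_3) = floor((72 - 37)/38) = 0.
Since k = 0, no intermediate fraction beyond p_3/q_3 has denominator <= 72, so the convergent 113/38 is the closest (its error is |1011*38 - 113*340|/(340*38) = 2/12920).

113/38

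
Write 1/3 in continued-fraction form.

Run the Euclidean algorithm on 1 and 3; the successive quotients are the partial quotients a_0, a_1, ... (each step inverts the fractional part left over by the previous one):
  1 = 0*3 + 1, so a_0 = 0.
  3 = 3*1 + 0, so a_1 = 3.
The remainder reaches 0 after 2 divisions, so the expansion has 2 partial quotients, read off in order.

[0; 3]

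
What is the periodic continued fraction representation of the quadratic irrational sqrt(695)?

[26; (2, 1, 3, 10, 3, 1, 2, 52)]

Write x_i = (sqrt(695) + m_i)/d_i with (m_0, d_0) = (0, 1). a_0 = floor(sqrt(695)) = 26, since 26^2 = 676 <= 695 < 729 = 27^2.
Iterate m_{i+1} = d_i*a_i - m_i, d_{i+1} = (695 - m_{i+1}^2)/d_i, a_{i+1} = floor((a_0 + m_{i+1})/d_{i+1}):
  m_1 = 1*26 - 0 = 26, d_1 = (695 - 26^2)/1 = 19/1 = 19, a_1 = floor((26 + 26)/19) = 2.
  m_2 = 19*2 - 26 = 12, d_2 = (695 - 12^2)/19 = 551/19 = 29, a_2 = floor((26 + 12)/29) = 1.
  m_3 = 29*1 - 12 = 17, d_3 = (695 - 17^2)/29 = 406/29 = 14, a_3 = floor((26 + 17)/14) = 3.
  m_4 = 14*3 - 17 = 25, d_4 = (695 - 25^2)/14 = 70/14 = 5, a_4 = floor((26 + 25)/5) = 10.
  m_5 = 5*10 - 25 = 25, d_5 = (695 - 25^2)/5 = 70/5 = 14, a_5 = floor((26 + 25)/14) = 3.
  m_6 = 14*3 - 25 = 17, d_6 = (695 - 17^2)/14 = 406/14 = 29, a_6 = floor((26 + 17)/29) = 1.
  m_7 = 29*1 - 17 = 12, d_7 = (695 - 12^2)/29 = 551/29 = 19, a_7 = floor((26 + 12)/19) = 2.
  m_8 = 19*2 - 12 = 26, d_8 = (695 - 26^2)/19 = 19/19 = 1, a_8 = floor((26 + 26)/1) = 52.
  m_9 = 1*52 - 26 = 26, d_9 = (695 - 26^2)/1 = 19/1 = 19: (m_9, d_9) = (m_1, d_1) = (26, 19), so from here the quotients repeat a_1, ..., a_8; the period length is 8.
Hence the expansion of sqrt(695) is a_0 = 26 followed by the repeating block 2, 1, 3, 10, 3, 1, 2, 52 (period 8).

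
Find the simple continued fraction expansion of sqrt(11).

Write x_i = (sqrt(11) + m_i)/d_i with (m_0, d_0) = (0, 1). a_0 = floor(sqrt(11)) = 3, since 3^2 = 9 <= 11 < 16 = 4^2.
Iterate m_{i+1} = d_i*a_i - m_i, d_{i+1} = (11 - m_{i+1}^2)/d_i, a_{i+1} = floor((a_0 + m_{i+1})/d_{i+1}):
  m_1 = 1*3 - 0 = 3, d_1 = (11 - 3^2)/1 = 2/1 = 2, a_1 = floor((3 + 3)/2) = 3.
  m_2 = 2*3 - 3 = 3, d_2 = (11 - 3^2)/2 = 2/2 = 1, a_2 = floor((3 + 3)/1) = 6.
  m_3 = 1*6 - 3 = 3, d_3 = (11 - 3^2)/1 = 2/1 = 2: (m_3, d_3) = (m_1, d_1) = (3, 2), so from here the quotients repeat a_1, a_2; the period length is 2.
Hence the expansion of sqrt(11) is a_0 = 3 followed by the repeating block 3, 6 (period 2).

[3; (3, 6)]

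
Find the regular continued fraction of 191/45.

[4; 4, 11]

Run the Euclidean algorithm on 191 and 45; the successive quotients are the partial quotients a_0, a_1, ... (each step inverts the fractional part left over by the previous one):
  191 = 4*45 + 11, so a_0 = 4.
  45 = 4*11 + 1, so a_1 = 4.
  11 = 11*1 + 0, so a_2 = 11.
The remainder reaches 0 after 3 divisions, so the expansion has 3 partial quotients, read off in order.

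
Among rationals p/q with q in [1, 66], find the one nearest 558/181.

37/12

Expand x = 558/181 as a continued fraction with the Euclidean algorithm:
  558 = 3*181 + 15, so a_0 = 3.
  181 = 12*15 + 1, so a_1 = 12.
  15 = 15*1 + 0, so a_2 = 15.
so x = [3; 12, 15].
Convergents (p_i = a_i*p_{i-1} + p_{i-2}, q_i = a_i*q_{i-1} + q_{i-2} with p_{-2}=0, p_{-1}=1, q_{-2}=1, q_{-1}=0), until the denominator exceeds 66:
  i=0: a_0=3, p_0 = 3*1 + 0 = 3, q_0 = 3*0 + 1 = 1.
  i=1: a_1=12, p_1 = 12*3 + 1 = 37, q_1 = 12*1 + 0 = 12.
  i=2: a_2=15, p_2 = 15*37 + 3 = 558, q_2 = 15*12 + 1 = 181.
q_2 = 181 > 66, so the last convergent with denominator <= 66 is p_1/q_1 = 37/12.
The closest fraction with denominator <= 66 is either p_1/q_1 or the intermediate fraction (k*p_1 + p_0)/(k*q_1 + q_0) with the largest k >= 1 whose denominator stays <= 66; these approach x as k grows, and every other convergent or intermediate fraction in range is farther away.
Largest k: floor((66 - q_0)/q_1) = floor((66 - 1)/12) = 5.
That gives (5*37 + 3)/(5*12 + 1) = 188/61.
Compare the errors: |x - 37/12| = |558*12 - 37*181|/(181*12) = 1/2172, and |x - 188/61| = |558*61 - 188*181|/(181*61) = 10/11041.
Cross-multiplying, 1*11041 = 11041 < 21720 = 10*2172, so 1/2172 is smaller: the convergent 37/12 is closer to x than 188/61.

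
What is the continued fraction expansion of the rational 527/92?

[5; 1, 2, 1, 2, 8]

Run the Euclidean algorithm on 527 and 92; the successive quotients are the partial quotients a_0, a_1, ... (each step inverts the fractional part left over by the previous one):
  527 = 5*92 + 67, so a_0 = 5.
  92 = 1*67 + 25, so a_1 = 1.
  67 = 2*25 + 17, so a_2 = 2.
  25 = 1*17 + 8, so a_3 = 1.
  17 = 2*8 + 1, so a_4 = 2.
  8 = 8*1 + 0, so a_5 = 8.
The remainder reaches 0 after 6 divisions, so the expansion has 6 partial quotients, read off in order.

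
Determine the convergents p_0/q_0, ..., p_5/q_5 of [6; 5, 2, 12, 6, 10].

6/1, 31/5, 68/11, 847/137, 5150/833, 52347/8467

Using the convergent recurrence p_i = a_i*p_{i-1} + p_{i-2}, q_i = a_i*q_{i-1} + q_{i-2} with p_{-2}=0, p_{-1}=1, q_{-2}=1, q_{-1}=0:
  i=0: a_0=6, p_0 = 6*1 + 0 = 6, q_0 = 6*0 + 1 = 1.
  i=1: a_1=5, p_1 = 5*6 + 1 = 31, q_1 = 5*1 + 0 = 5.
  i=2: a_2=2, p_2 = 2*31 + 6 = 68, q_2 = 2*5 + 1 = 11.
  i=3: a_3=12, p_3 = 12*68 + 31 = 847, q_3 = 12*11 + 5 = 137.
  i=4: a_4=6, p_4 = 6*847 + 68 = 5150, q_4 = 6*137 + 11 = 833.
  i=5: a_5=10, p_5 = 10*5150 + 847 = 52347, q_5 = 10*833 + 137 = 8467.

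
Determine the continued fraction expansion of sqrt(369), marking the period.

Write x_i = (sqrt(369) + m_i)/d_i with (m_0, d_0) = (0, 1). a_0 = floor(sqrt(369)) = 19, since 19^2 = 361 <= 369 < 400 = 20^2.
Iterate m_{i+1} = d_i*a_i - m_i, d_{i+1} = (369 - m_{i+1}^2)/d_i, a_{i+1} = floor((a_0 + m_{i+1})/d_{i+1}):
  m_1 = 1*19 - 0 = 19, d_1 = (369 - 19^2)/1 = 8/1 = 8, a_1 = floor((19 + 19)/8) = 4.
  m_2 = 8*4 - 19 = 13, d_2 = (369 - 13^2)/8 = 200/8 = 25, a_2 = floor((19 + 13)/25) = 1.
  m_3 = 25*1 - 13 = 12, d_3 = (369 - 12^2)/25 = 225/25 = 9, a_3 = floor((19 + 12)/9) = 3.
  m_4 = 9*3 - 12 = 15, d_4 = (369 - 15^2)/9 = 144/9 = 16, a_4 = floor((19 + 15)/16) = 2.
  m_5 = 16*2 - 15 = 17, d_5 = (369 - 17^2)/16 = 80/16 = 5, a_5 = floor((19 + 17)/5) = 7.
  m_6 = 5*7 - 17 = 18, d_6 = (369 - 18^2)/5 = 45/5 = 9, a_6 = floor((19 + 18)/9) = 4.
  m_7 = 9*4 - 18 = 18, d_7 = (369 - 18^2)/9 = 45/9 = 5, a_7 = floor((19 + 18)/5) = 7.
  m_8 = 5*7 - 18 = 17, d_8 = (369 - 17^2)/5 = 80/5 = 16, a_8 = floor((19 + 17)/16) = 2.
  m_9 = 16*2 - 17 = 15, d_9 = (369 - 15^2)/16 = 144/16 = 9, a_9 = floor((19 + 15)/9) = 3.
  m_10 = 9*3 - 15 = 12, d_10 = (369 - 12^2)/9 = 225/9 = 25, a_10 = floor((19 + 12)/25) = 1.
  m_11 = 25*1 - 12 = 13, d_11 = (369 - 13^2)/25 = 200/25 = 8, a_11 = floor((19 + 13)/8) = 4.
  m_12 = 8*4 - 13 = 19, d_12 = (369 - 19^2)/8 = 8/8 = 1, a_12 = floor((19 + 19)/1) = 38.
  m_13 = 1*38 - 19 = 19, d_13 = (369 - 19^2)/1 = 8/1 = 8: (m_13, d_13) = (m_1, d_1) = (19, 8), so from here the quotients repeat a_1, ..., a_12; the period length is 12.
Hence the expansion of sqrt(369) is a_0 = 19 followed by the repeating block 4, 1, 3, 2, 7, 4, 7, 2, 3, 1, 4, 38 (period 12).

[19; (4, 1, 3, 2, 7, 4, 7, 2, 3, 1, 4, 38)]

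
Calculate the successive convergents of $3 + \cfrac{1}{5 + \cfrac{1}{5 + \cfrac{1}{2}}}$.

Using the convergent recurrence p_i = a_i*p_{i-1} + p_{i-2}, q_i = a_i*q_{i-1} + q_{i-2} with p_{-2}=0, p_{-1}=1, q_{-2}=1, q_{-1}=0:
  i=0: a_0=3, p_0 = 3*1 + 0 = 3, q_0 = 3*0 + 1 = 1.
  i=1: a_1=5, p_1 = 5*3 + 1 = 16, q_1 = 5*1 + 0 = 5.
  i=2: a_2=5, p_2 = 5*16 + 3 = 83, q_2 = 5*5 + 1 = 26.
  i=3: a_3=2, p_3 = 2*83 + 16 = 182, q_3 = 2*26 + 5 = 57.

3/1, 16/5, 83/26, 182/57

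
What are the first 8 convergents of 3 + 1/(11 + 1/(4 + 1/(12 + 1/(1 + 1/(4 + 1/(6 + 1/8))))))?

3/1, 34/11, 139/45, 1702/551, 1841/596, 9066/2935, 56237/18206, 458962/148583

Using the convergent recurrence p_i = a_i*p_{i-1} + p_{i-2}, q_i = a_i*q_{i-1} + q_{i-2} with p_{-2}=0, p_{-1}=1, q_{-2}=1, q_{-1}=0:
  i=0: a_0=3, p_0 = 3*1 + 0 = 3, q_0 = 3*0 + 1 = 1.
  i=1: a_1=11, p_1 = 11*3 + 1 = 34, q_1 = 11*1 + 0 = 11.
  i=2: a_2=4, p_2 = 4*34 + 3 = 139, q_2 = 4*11 + 1 = 45.
  i=3: a_3=12, p_3 = 12*139 + 34 = 1702, q_3 = 12*45 + 11 = 551.
  i=4: a_4=1, p_4 = 1*1702 + 139 = 1841, q_4 = 1*551 + 45 = 596.
  i=5: a_5=4, p_5 = 4*1841 + 1702 = 9066, q_5 = 4*596 + 551 = 2935.
  i=6: a_6=6, p_6 = 6*9066 + 1841 = 56237, q_6 = 6*2935 + 596 = 18206.
  i=7: a_7=8, p_7 = 8*56237 + 9066 = 458962, q_7 = 8*18206 + 2935 = 148583.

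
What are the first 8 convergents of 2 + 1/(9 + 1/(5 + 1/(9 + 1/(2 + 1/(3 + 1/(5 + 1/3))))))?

Using the convergent recurrence p_i = a_i*p_{i-1} + p_{i-2}, q_i = a_i*q_{i-1} + q_{i-2} with p_{-2}=0, p_{-1}=1, q_{-2}=1, q_{-1}=0:
  i=0: a_0=2, p_0 = 2*1 + 0 = 2, q_0 = 2*0 + 1 = 1.
  i=1: a_1=9, p_1 = 9*2 + 1 = 19, q_1 = 9*1 + 0 = 9.
  i=2: a_2=5, p_2 = 5*19 + 2 = 97, q_2 = 5*9 + 1 = 46.
  i=3: a_3=9, p_3 = 9*97 + 19 = 892, q_3 = 9*46 + 9 = 423.
  i=4: a_4=2, p_4 = 2*892 + 97 = 1881, q_4 = 2*423 + 46 = 892.
  i=5: a_5=3, p_5 = 3*1881 + 892 = 6535, q_5 = 3*892 + 423 = 3099.
  i=6: a_6=5, p_6 = 5*6535 + 1881 = 34556, q_6 = 5*3099 + 892 = 16387.
  i=7: a_7=3, p_7 = 3*34556 + 6535 = 110203, q_7 = 3*16387 + 3099 = 52260.

2/1, 19/9, 97/46, 892/423, 1881/892, 6535/3099, 34556/16387, 110203/52260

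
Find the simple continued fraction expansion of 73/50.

[1; 2, 5, 1, 3]

Run the Euclidean algorithm on 73 and 50; the successive quotients are the partial quotients a_0, a_1, ... (each step inverts the fractional part left over by the previous one):
  73 = 1*50 + 23, so a_0 = 1.
  50 = 2*23 + 4, so a_1 = 2.
  23 = 5*4 + 3, so a_2 = 5.
  4 = 1*3 + 1, so a_3 = 1.
  3 = 3*1 + 0, so a_4 = 3.
The remainder reaches 0 after 5 divisions, so the expansion has 5 partial quotients, read off in order.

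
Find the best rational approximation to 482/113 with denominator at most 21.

Expand x = 482/113 as a continued fraction with the Euclidean algorithm:
  482 = 4*113 + 30, so a_0 = 4.
  113 = 3*30 + 23, so a_1 = 3.
  30 = 1*23 + 7, so a_2 = 1.
  23 = 3*7 + 2, so a_3 = 3.
  7 = 3*2 + 1, so a_4 = 3.
  2 = 2*1 + 0, so a_5 = 2.
so x = [4; 3, 1, 3, 3, 2].
Convergents (p_i = a_i*p_{i-1} + p_{i-2}, q_i = a_i*q_{i-1} + q_{i-2} with p_{-2}=0, p_{-1}=1, q_{-2}=1, q_{-1}=0), until the denominator exceeds 21:
  i=0: a_0=4, p_0 = 4*1 + 0 = 4, q_0 = 4*0 + 1 = 1.
  i=1: a_1=3, p_1 = 3*4 + 1 = 13, q_1 = 3*1 + 0 = 3.
  i=2: a_2=1, p_2 = 1*13 + 4 = 17, q_2 = 1*3 + 1 = 4.
  i=3: a_3=3, p_3 = 3*17 + 13 = 64, q_3 = 3*4 + 3 = 15.
  i=4: a_4=3, p_4 = 3*64 + 17 = 209, q_4 = 3*15 + 4 = 49.
q_4 = 49 > 21, so the last convergent with denominator <= 21 is p_3/q_3 = 64/15.
The closest fraction with denominator <= 21 is either p_3/q_3 or the intermediate fraction (k*p_3 + p_2)/(k*q_3 + q_2) with the largest k >= 1 whose denominator stays <= 21; these approach x as k grows, and every other convergent or intermediate fraction in range is farther away.
Largest k: floor((21 - q_2)/q_3) = floor((21 - 4)/15) = 1.
That gives (1*64 + 17)/(1*15 + 4) = 81/19.
Compare the errors: |x - 64/15| = |482*15 - 64*113|/(113*15) = 2/1695, and |x - 81/19| = |482*19 - 81*113|/(113*19) = 5/2147.
Cross-multiplying, 2*2147 = 4294 < 8475 = 5*1695, so 2/1695 is smaller: the convergent 64/15 is closer to x than 81/19.

64/15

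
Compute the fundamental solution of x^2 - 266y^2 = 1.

First expand sqrt(266) as a continued fraction. With x_i = (sqrt(266) + m_i)/d_i and (m_0, d_0) = (0, 1): a_0 = floor(sqrt(266)) = 16, since 16^2 = 256 <= 266 < 289 = 17^2.
Iterate m_{i+1} = d_i*a_i - m_i, d_{i+1} = (266 - m_{i+1}^2)/d_i, a_{i+1} = floor((a_0 + m_{i+1})/d_{i+1}):
  m_1 = 1*16 - 0 = 16, d_1 = (266 - 16^2)/1 = 10/1 = 10, a_1 = floor((16 + 16)/10) = 3.
  m_2 = 10*3 - 16 = 14, d_2 = (266 - 14^2)/10 = 70/10 = 7, a_2 = floor((16 + 14)/7) = 4.
  m_3 = 7*4 - 14 = 14, d_3 = (266 - 14^2)/7 = 70/7 = 10, a_3 = floor((16 + 14)/10) = 3.
  m_4 = 10*3 - 14 = 16, d_4 = (266 - 16^2)/10 = 10/10 = 1, a_4 = floor((16 + 16)/1) = 32.
  m_5 = 1*32 - 16 = 16, d_5 = (266 - 16^2)/1 = 10/1 = 10: (m_5, d_5) = (m_1, d_1) = (16, 10), so from here the quotients repeat a_1, ..., a_4; the period length is 4.
So sqrt(266) = [16; (3, 4, 3, 32)] with period length k = 4.
k is even, so the fundamental solution of x^2 - 266y^2 = 1 is (p_{k-1}, q_{k-1}) = (p_3, q_3); compute convergents through index 3.
Convergents (p_i = a_i*p_{i-1} + p_{i-2}, q_i = a_i*q_{i-1} + q_{i-2} with p_{-2}=0, p_{-1}=1, q_{-2}=1, q_{-1}=0):
  i=0: a_0=16, p_0 = 16*1 + 0 = 16, q_0 = 16*0 + 1 = 1.
  i=1: a_1=3, p_1 = 3*16 + 1 = 49, q_1 = 3*1 + 0 = 3.
  i=2: a_2=4, p_2 = 4*49 + 16 = 212, q_2 = 4*3 + 1 = 13.
  i=3: a_3=3, p_3 = 3*212 + 49 = 685, q_3 = 3*13 + 3 = 42.
Check: 685^2 - 266*42^2 = 469225 - 469224 = 1, so (x, y) = (685, 42) solves the equation, and by the theorem it is the least positive solution.

(x, y) = (685, 42)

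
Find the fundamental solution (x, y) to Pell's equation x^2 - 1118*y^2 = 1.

(x, y) = (4213, 126)

First expand sqrt(1118) as a continued fraction. With x_i = (sqrt(1118) + m_i)/d_i and (m_0, d_0) = (0, 1): a_0 = floor(sqrt(1118)) = 33, since 33^2 = 1089 <= 1118 < 1156 = 34^2.
Iterate m_{i+1} = d_i*a_i - m_i, d_{i+1} = (1118 - m_{i+1}^2)/d_i, a_{i+1} = floor((a_0 + m_{i+1})/d_{i+1}):
  m_1 = 1*33 - 0 = 33, d_1 = (1118 - 33^2)/1 = 29/1 = 29, a_1 = floor((33 + 33)/29) = 2.
  m_2 = 29*2 - 33 = 25, d_2 = (1118 - 25^2)/29 = 493/29 = 17, a_2 = floor((33 + 25)/17) = 3.
  m_3 = 17*3 - 25 = 26, d_3 = (1118 - 26^2)/17 = 442/17 = 26, a_3 = floor((33 + 26)/26) = 2.
  m_4 = 26*2 - 26 = 26, d_4 = (1118 - 26^2)/26 = 442/26 = 17, a_4 = floor((33 + 26)/17) = 3.
  m_5 = 17*3 - 26 = 25, d_5 = (1118 - 25^2)/17 = 493/17 = 29, a_5 = floor((33 + 25)/29) = 2.
  m_6 = 29*2 - 25 = 33, d_6 = (1118 - 33^2)/29 = 29/29 = 1, a_6 = floor((33 + 33)/1) = 66.
  m_7 = 1*66 - 33 = 33, d_7 = (1118 - 33^2)/1 = 29/1 = 29: (m_7, d_7) = (m_1, d_1) = (33, 29), so from here the quotients repeat a_1, ..., a_6; the period length is 6.
So sqrt(1118) = [33; (2, 3, 2, 3, 2, 66)] with period length k = 6.
k is even, so the fundamental solution of x^2 - 1118y^2 = 1 is (p_{k-1}, q_{k-1}) = (p_5, q_5); compute convergents through index 5.
Convergents (p_i = a_i*p_{i-1} + p_{i-2}, q_i = a_i*q_{i-1} + q_{i-2} with p_{-2}=0, p_{-1}=1, q_{-2}=1, q_{-1}=0):
  i=0: a_0=33, p_0 = 33*1 + 0 = 33, q_0 = 33*0 + 1 = 1.
  i=1: a_1=2, p_1 = 2*33 + 1 = 67, q_1 = 2*1 + 0 = 2.
  i=2: a_2=3, p_2 = 3*67 + 33 = 234, q_2 = 3*2 + 1 = 7.
  i=3: a_3=2, p_3 = 2*234 + 67 = 535, q_3 = 2*7 + 2 = 16.
  i=4: a_4=3, p_4 = 3*535 + 234 = 1839, q_4 = 3*16 + 7 = 55.
  i=5: a_5=2, p_5 = 2*1839 + 535 = 4213, q_5 = 2*55 + 16 = 126.
Check: 4213^2 - 1118*126^2 = 17749369 - 17749368 = 1, so (x, y) = (4213, 126) solves the equation, and by the theorem it is the least positive solution.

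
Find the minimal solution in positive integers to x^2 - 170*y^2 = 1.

First expand sqrt(170) as a continued fraction. With x_i = (sqrt(170) + m_i)/d_i and (m_0, d_0) = (0, 1): a_0 = floor(sqrt(170)) = 13, since 13^2 = 169 <= 170 < 196 = 14^2.
Iterate m_{i+1} = d_i*a_i - m_i, d_{i+1} = (170 - m_{i+1}^2)/d_i, a_{i+1} = floor((a_0 + m_{i+1})/d_{i+1}):
  m_1 = 1*13 - 0 = 13, d_1 = (170 - 13^2)/1 = 1/1 = 1, a_1 = floor((13 + 13)/1) = 26.
  m_2 = 1*26 - 13 = 13, d_2 = (170 - 13^2)/1 = 1/1 = 1: (m_2, d_2) = (m_1, d_1) = (13, 1), so from here the quotient a_1 repeats; the period length is 1.
So sqrt(170) = [13; (26)] with period length k = 1.
k is odd, so (p_{k-1}, q_{k-1}) only solves x^2 - 170y^2 = -1 and the fundamental solution of x^2 - 170y^2 = 1 is (p_{2k-1}, q_{2k-1}) = (p_1, q_1); compute convergents through index 1, running through the period twice.
Convergents (p_i = a_i*p_{i-1} + p_{i-2}, q_i = a_i*q_{i-1} + q_{i-2} with p_{-2}=0, p_{-1}=1, q_{-2}=1, q_{-1}=0):
  i=0: a_0=13, p_0 = 13*1 + 0 = 13, q_0 = 13*0 + 1 = 1.
  i=1: a_1=26, p_1 = 26*13 + 1 = 339, q_1 = 26*1 + 0 = 26.
Indeed p_0^2 - 170*q_0^2 = 169 - 170 = -1, not +1.
Check: 339^2 - 170*26^2 = 114921 - 114920 = 1, so (x, y) = (339, 26) solves the equation, and by the theorem it is the least positive solution.

(x, y) = (339, 26)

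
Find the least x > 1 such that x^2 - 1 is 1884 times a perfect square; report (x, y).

(x, y) = (7838695, 180594)

First expand sqrt(1884) as a continued fraction. With x_i = (sqrt(1884) + m_i)/d_i and (m_0, d_0) = (0, 1): a_0 = floor(sqrt(1884)) = 43, since 43^2 = 1849 <= 1884 < 1936 = 44^2.
Iterate m_{i+1} = d_i*a_i - m_i, d_{i+1} = (1884 - m_{i+1}^2)/d_i, a_{i+1} = floor((a_0 + m_{i+1})/d_{i+1}):
  m_1 = 1*43 - 0 = 43, d_1 = (1884 - 43^2)/1 = 35/1 = 35, a_1 = floor((43 + 43)/35) = 2.
  m_2 = 35*2 - 43 = 27, d_2 = (1884 - 27^2)/35 = 1155/35 = 33, a_2 = floor((43 + 27)/33) = 2.
  m_3 = 33*2 - 27 = 39, d_3 = (1884 - 39^2)/33 = 363/33 = 11, a_3 = floor((43 + 39)/11) = 7.
  m_4 = 11*7 - 39 = 38, d_4 = (1884 - 38^2)/11 = 440/11 = 40, a_4 = floor((43 + 38)/40) = 2.
  m_5 = 40*2 - 38 = 42, d_5 = (1884 - 42^2)/40 = 120/40 = 3, a_5 = floor((43 + 42)/3) = 28.
  m_6 = 3*28 - 42 = 42, d_6 = (1884 - 42^2)/3 = 120/3 = 40, a_6 = floor((43 + 42)/40) = 2.
  m_7 = 40*2 - 42 = 38, d_7 = (1884 - 38^2)/40 = 440/40 = 11, a_7 = floor((43 + 38)/11) = 7.
  m_8 = 11*7 - 38 = 39, d_8 = (1884 - 39^2)/11 = 363/11 = 33, a_8 = floor((43 + 39)/33) = 2.
  m_9 = 33*2 - 39 = 27, d_9 = (1884 - 27^2)/33 = 1155/33 = 35, a_9 = floor((43 + 27)/35) = 2.
  m_10 = 35*2 - 27 = 43, d_10 = (1884 - 43^2)/35 = 35/35 = 1, a_10 = floor((43 + 43)/1) = 86.
  m_11 = 1*86 - 43 = 43, d_11 = (1884 - 43^2)/1 = 35/1 = 35: (m_11, d_11) = (m_1, d_1) = (43, 35), so from here the quotients repeat a_1, ..., a_10; the period length is 10.
So sqrt(1884) = [43; (2, 2, 7, 2, 28, 2, 7, 2, 2, 86)] with period length k = 10.
k is even, so the fundamental solution of x^2 - 1884y^2 = 1 is (p_{k-1}, q_{k-1}) = (p_9, q_9); compute convergents through index 9.
Convergents (p_i = a_i*p_{i-1} + p_{i-2}, q_i = a_i*q_{i-1} + q_{i-2} with p_{-2}=0, p_{-1}=1, q_{-2}=1, q_{-1}=0):
  i=0: a_0=43, p_0 = 43*1 + 0 = 43, q_0 = 43*0 + 1 = 1.
  i=1: a_1=2, p_1 = 2*43 + 1 = 87, q_1 = 2*1 + 0 = 2.
  i=2: a_2=2, p_2 = 2*87 + 43 = 217, q_2 = 2*2 + 1 = 5.
  i=3: a_3=7, p_3 = 7*217 + 87 = 1606, q_3 = 7*5 + 2 = 37.
  i=4: a_4=2, p_4 = 2*1606 + 217 = 3429, q_4 = 2*37 + 5 = 79.
  i=5: a_5=28, p_5 = 28*3429 + 1606 = 97618, q_5 = 28*79 + 37 = 2249.
  i=6: a_6=2, p_6 = 2*97618 + 3429 = 198665, q_6 = 2*2249 + 79 = 4577.
  i=7: a_7=7, p_7 = 7*198665 + 97618 = 1488273, q_7 = 7*4577 + 2249 = 34288.
  i=8: a_8=2, p_8 = 2*1488273 + 198665 = 3175211, q_8 = 2*34288 + 4577 = 73153.
  i=9: a_9=2, p_9 = 2*3175211 + 1488273 = 7838695, q_9 = 2*73153 + 34288 = 180594.
Check: 7838695^2 - 1884*180594^2 = 61445139303025 - 61445139303024 = 1, so (x, y) = (7838695, 180594) solves the equation, and by the theorem it is the least positive solution.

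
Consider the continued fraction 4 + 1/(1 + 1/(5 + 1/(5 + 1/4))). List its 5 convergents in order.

4/1, 5/1, 29/6, 150/31, 629/130

Using the convergent recurrence p_i = a_i*p_{i-1} + p_{i-2}, q_i = a_i*q_{i-1} + q_{i-2} with p_{-2}=0, p_{-1}=1, q_{-2}=1, q_{-1}=0:
  i=0: a_0=4, p_0 = 4*1 + 0 = 4, q_0 = 4*0 + 1 = 1.
  i=1: a_1=1, p_1 = 1*4 + 1 = 5, q_1 = 1*1 + 0 = 1.
  i=2: a_2=5, p_2 = 5*5 + 4 = 29, q_2 = 5*1 + 1 = 6.
  i=3: a_3=5, p_3 = 5*29 + 5 = 150, q_3 = 5*6 + 1 = 31.
  i=4: a_4=4, p_4 = 4*150 + 29 = 629, q_4 = 4*31 + 6 = 130.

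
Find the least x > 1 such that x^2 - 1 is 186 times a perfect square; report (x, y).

(x, y) = (7501, 550)

First expand sqrt(186) as a continued fraction. With x_i = (sqrt(186) + m_i)/d_i and (m_0, d_0) = (0, 1): a_0 = floor(sqrt(186)) = 13, since 13^2 = 169 <= 186 < 196 = 14^2.
Iterate m_{i+1} = d_i*a_i - m_i, d_{i+1} = (186 - m_{i+1}^2)/d_i, a_{i+1} = floor((a_0 + m_{i+1})/d_{i+1}):
  m_1 = 1*13 - 0 = 13, d_1 = (186 - 13^2)/1 = 17/1 = 17, a_1 = floor((13 + 13)/17) = 1.
  m_2 = 17*1 - 13 = 4, d_2 = (186 - 4^2)/17 = 170/17 = 10, a_2 = floor((13 + 4)/10) = 1.
  m_3 = 10*1 - 4 = 6, d_3 = (186 - 6^2)/10 = 150/10 = 15, a_3 = floor((13 + 6)/15) = 1.
  m_4 = 15*1 - 6 = 9, d_4 = (186 - 9^2)/15 = 105/15 = 7, a_4 = floor((13 + 9)/7) = 3.
  m_5 = 7*3 - 9 = 12, d_5 = (186 - 12^2)/7 = 42/7 = 6, a_5 = floor((13 + 12)/6) = 4.
  m_6 = 6*4 - 12 = 12, d_6 = (186 - 12^2)/6 = 42/6 = 7, a_6 = floor((13 + 12)/7) = 3.
  m_7 = 7*3 - 12 = 9, d_7 = (186 - 9^2)/7 = 105/7 = 15, a_7 = floor((13 + 9)/15) = 1.
  m_8 = 15*1 - 9 = 6, d_8 = (186 - 6^2)/15 = 150/15 = 10, a_8 = floor((13 + 6)/10) = 1.
  m_9 = 10*1 - 6 = 4, d_9 = (186 - 4^2)/10 = 170/10 = 17, a_9 = floor((13 + 4)/17) = 1.
  m_10 = 17*1 - 4 = 13, d_10 = (186 - 13^2)/17 = 17/17 = 1, a_10 = floor((13 + 13)/1) = 26.
  m_11 = 1*26 - 13 = 13, d_11 = (186 - 13^2)/1 = 17/1 = 17: (m_11, d_11) = (m_1, d_1) = (13, 17), so from here the quotients repeat a_1, ..., a_10; the period length is 10.
So sqrt(186) = [13; (1, 1, 1, 3, 4, 3, 1, 1, 1, 26)] with period length k = 10.
k is even, so the fundamental solution of x^2 - 186y^2 = 1 is (p_{k-1}, q_{k-1}) = (p_9, q_9); compute convergents through index 9.
Convergents (p_i = a_i*p_{i-1} + p_{i-2}, q_i = a_i*q_{i-1} + q_{i-2} with p_{-2}=0, p_{-1}=1, q_{-2}=1, q_{-1}=0):
  i=0: a_0=13, p_0 = 13*1 + 0 = 13, q_0 = 13*0 + 1 = 1.
  i=1: a_1=1, p_1 = 1*13 + 1 = 14, q_1 = 1*1 + 0 = 1.
  i=2: a_2=1, p_2 = 1*14 + 13 = 27, q_2 = 1*1 + 1 = 2.
  i=3: a_3=1, p_3 = 1*27 + 14 = 41, q_3 = 1*2 + 1 = 3.
  i=4: a_4=3, p_4 = 3*41 + 27 = 150, q_4 = 3*3 + 2 = 11.
  i=5: a_5=4, p_5 = 4*150 + 41 = 641, q_5 = 4*11 + 3 = 47.
  i=6: a_6=3, p_6 = 3*641 + 150 = 2073, q_6 = 3*47 + 11 = 152.
  i=7: a_7=1, p_7 = 1*2073 + 641 = 2714, q_7 = 1*152 + 47 = 199.
  i=8: a_8=1, p_8 = 1*2714 + 2073 = 4787, q_8 = 1*199 + 152 = 351.
  i=9: a_9=1, p_9 = 1*4787 + 2714 = 7501, q_9 = 1*351 + 199 = 550.
Check: 7501^2 - 186*550^2 = 56265001 - 56265000 = 1, so (x, y) = (7501, 550) solves the equation, and by the theorem it is the least positive solution.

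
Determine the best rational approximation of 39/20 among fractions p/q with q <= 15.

Expand x = 39/20 as a continued fraction with the Euclidean algorithm:
  39 = 1*20 + 19, so a_0 = 1.
  20 = 1*19 + 1, so a_1 = 1.
  19 = 19*1 + 0, so a_2 = 19.
so x = [1; 1, 19].
Convergents (p_i = a_i*p_{i-1} + p_{i-2}, q_i = a_i*q_{i-1} + q_{i-2} with p_{-2}=0, p_{-1}=1, q_{-2}=1, q_{-1}=0), until the denominator exceeds 15:
  i=0: a_0=1, p_0 = 1*1 + 0 = 1, q_0 = 1*0 + 1 = 1.
  i=1: a_1=1, p_1 = 1*1 + 1 = 2, q_1 = 1*1 + 0 = 1.
  i=2: a_2=19, p_2 = 19*2 + 1 = 39, q_2 = 19*1 + 1 = 20.
q_2 = 20 > 15, so the last convergent with denominator <= 15 is p_1/q_1 = 2/1.
The closest fraction with denominator <= 15 is either p_1/q_1 or the intermediate fraction (k*p_1 + p_0)/(k*q_1 + q_0) with the largest k >= 1 whose denominator stays <= 15; these approach x as k grows, and every other convergent or intermediate fraction in range is farther away.
Largest k: floor((15 - q_0)/q_1) = floor((15 - 1)/1) = 14.
That gives (14*2 + 1)/(14*1 + 1) = 29/15.
Compare the errors: |x - 2/1| = |39*1 - 2*20|/(20*1) = 1/20, and |x - 29/15| = |39*15 - 29*20|/(20*15) = 5/300.
Cross-multiplying, 5*20 = 100 < 300 = 1*300, so 5/300 is smaller: the intermediate fraction 29/15 is closer to x than 2/1.

29/15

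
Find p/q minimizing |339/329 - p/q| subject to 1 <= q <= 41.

34/33

Expand x = 339/329 as a continued fraction with the Euclidean algorithm:
  339 = 1*329 + 10, so a_0 = 1.
  329 = 32*10 + 9, so a_1 = 32.
  10 = 1*9 + 1, so a_2 = 1.
  9 = 9*1 + 0, so a_3 = 9.
so x = [1; 32, 1, 9].
Convergents (p_i = a_i*p_{i-1} + p_{i-2}, q_i = a_i*q_{i-1} + q_{i-2} with p_{-2}=0, p_{-1}=1, q_{-2}=1, q_{-1}=0), until the denominator exceeds 41:
  i=0: a_0=1, p_0 = 1*1 + 0 = 1, q_0 = 1*0 + 1 = 1.
  i=1: a_1=32, p_1 = 32*1 + 1 = 33, q_1 = 32*1 + 0 = 32.
  i=2: a_2=1, p_2 = 1*33 + 1 = 34, q_2 = 1*32 + 1 = 33.
  i=3: a_3=9, p_3 = 9*34 + 33 = 339, q_3 = 9*33 + 32 = 329.
q_3 = 329 > 41, so the last convergent with denominator <= 41 is p_2/q_2 = 34/33.
The closest fraction with denominator <= 41 is either p_2/q_2 or the intermediate fraction (k*p_2 + p_1)/(k*q_2 + q_1) with the largest k >= 1 whose denominator stays <= 41; these approach x as k grows, and every other convergent or intermediate fraction in range is farther away.
Largest k: floor((41 - q_1)/q_2) = floor((41 - 32)/33) = 0.
Since k = 0, no intermediate fraction beyond p_2/q_2 has denominator <= 41, so the convergent 34/33 is the closest (its error is |339*33 - 34*329|/(329*33) = 1/10857).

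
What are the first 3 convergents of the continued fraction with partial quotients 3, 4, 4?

Using the convergent recurrence p_i = a_i*p_{i-1} + p_{i-2}, q_i = a_i*q_{i-1} + q_{i-2} with p_{-2}=0, p_{-1}=1, q_{-2}=1, q_{-1}=0:
  i=0: a_0=3, p_0 = 3*1 + 0 = 3, q_0 = 3*0 + 1 = 1.
  i=1: a_1=4, p_1 = 4*3 + 1 = 13, q_1 = 4*1 + 0 = 4.
  i=2: a_2=4, p_2 = 4*13 + 3 = 55, q_2 = 4*4 + 1 = 17.

3/1, 13/4, 55/17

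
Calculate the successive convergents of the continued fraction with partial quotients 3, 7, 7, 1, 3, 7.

3/1, 22/7, 157/50, 179/57, 694/221, 5037/1604

Using the convergent recurrence p_i = a_i*p_{i-1} + p_{i-2}, q_i = a_i*q_{i-1} + q_{i-2} with p_{-2}=0, p_{-1}=1, q_{-2}=1, q_{-1}=0:
  i=0: a_0=3, p_0 = 3*1 + 0 = 3, q_0 = 3*0 + 1 = 1.
  i=1: a_1=7, p_1 = 7*3 + 1 = 22, q_1 = 7*1 + 0 = 7.
  i=2: a_2=7, p_2 = 7*22 + 3 = 157, q_2 = 7*7 + 1 = 50.
  i=3: a_3=1, p_3 = 1*157 + 22 = 179, q_3 = 1*50 + 7 = 57.
  i=4: a_4=3, p_4 = 3*179 + 157 = 694, q_4 = 3*57 + 50 = 221.
  i=5: a_5=7, p_5 = 7*694 + 179 = 5037, q_5 = 7*221 + 57 = 1604.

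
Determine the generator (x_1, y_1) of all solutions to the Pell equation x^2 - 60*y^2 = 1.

First expand sqrt(60) as a continued fraction. With x_i = (sqrt(60) + m_i)/d_i and (m_0, d_0) = (0, 1): a_0 = floor(sqrt(60)) = 7, since 7^2 = 49 <= 60 < 64 = 8^2.
Iterate m_{i+1} = d_i*a_i - m_i, d_{i+1} = (60 - m_{i+1}^2)/d_i, a_{i+1} = floor((a_0 + m_{i+1})/d_{i+1}):
  m_1 = 1*7 - 0 = 7, d_1 = (60 - 7^2)/1 = 11/1 = 11, a_1 = floor((7 + 7)/11) = 1.
  m_2 = 11*1 - 7 = 4, d_2 = (60 - 4^2)/11 = 44/11 = 4, a_2 = floor((7 + 4)/4) = 2.
  m_3 = 4*2 - 4 = 4, d_3 = (60 - 4^2)/4 = 44/4 = 11, a_3 = floor((7 + 4)/11) = 1.
  m_4 = 11*1 - 4 = 7, d_4 = (60 - 7^2)/11 = 11/11 = 1, a_4 = floor((7 + 7)/1) = 14.
  m_5 = 1*14 - 7 = 7, d_5 = (60 - 7^2)/1 = 11/1 = 11: (m_5, d_5) = (m_1, d_1) = (7, 11), so from here the quotients repeat a_1, ..., a_4; the period length is 4.
So sqrt(60) = [7; (1, 2, 1, 14)] with period length k = 4.
k is even, so the fundamental solution of x^2 - 60y^2 = 1 is (p_{k-1}, q_{k-1}) = (p_3, q_3); compute convergents through index 3.
Convergents (p_i = a_i*p_{i-1} + p_{i-2}, q_i = a_i*q_{i-1} + q_{i-2} with p_{-2}=0, p_{-1}=1, q_{-2}=1, q_{-1}=0):
  i=0: a_0=7, p_0 = 7*1 + 0 = 7, q_0 = 7*0 + 1 = 1.
  i=1: a_1=1, p_1 = 1*7 + 1 = 8, q_1 = 1*1 + 0 = 1.
  i=2: a_2=2, p_2 = 2*8 + 7 = 23, q_2 = 2*1 + 1 = 3.
  i=3: a_3=1, p_3 = 1*23 + 8 = 31, q_3 = 1*3 + 1 = 4.
Check: 31^2 - 60*4^2 = 961 - 960 = 1, so (x, y) = (31, 4) solves the equation, and by the theorem it is the least positive solution.

(x, y) = (31, 4)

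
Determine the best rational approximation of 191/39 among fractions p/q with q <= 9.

44/9

Expand x = 191/39 as a continued fraction with the Euclidean algorithm:
  191 = 4*39 + 35, so a_0 = 4.
  39 = 1*35 + 4, so a_1 = 1.
  35 = 8*4 + 3, so a_2 = 8.
  4 = 1*3 + 1, so a_3 = 1.
  3 = 3*1 + 0, so a_4 = 3.
so x = [4; 1, 8, 1, 3].
Convergents (p_i = a_i*p_{i-1} + p_{i-2}, q_i = a_i*q_{i-1} + q_{i-2} with p_{-2}=0, p_{-1}=1, q_{-2}=1, q_{-1}=0), until the denominator exceeds 9:
  i=0: a_0=4, p_0 = 4*1 + 0 = 4, q_0 = 4*0 + 1 = 1.
  i=1: a_1=1, p_1 = 1*4 + 1 = 5, q_1 = 1*1 + 0 = 1.
  i=2: a_2=8, p_2 = 8*5 + 4 = 44, q_2 = 8*1 + 1 = 9.
  i=3: a_3=1, p_3 = 1*44 + 5 = 49, q_3 = 1*9 + 1 = 10.
q_3 = 10 > 9, so the last convergent with denominator <= 9 is p_2/q_2 = 44/9.
The closest fraction with denominator <= 9 is either p_2/q_2 or the intermediate fraction (k*p_2 + p_1)/(k*q_2 + q_1) with the largest k >= 1 whose denominator stays <= 9; these approach x as k grows, and every other convergent or intermediate fraction in range is farther away.
Largest k: floor((9 - q_1)/q_2) = floor((9 - 1)/9) = 0.
Since k = 0, no intermediate fraction beyond p_2/q_2 has denominator <= 9, so the convergent 44/9 is the closest (its error is |191*9 - 44*39|/(39*9) = 3/351).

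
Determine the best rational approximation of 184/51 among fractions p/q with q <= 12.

18/5

Expand x = 184/51 as a continued fraction with the Euclidean algorithm:
  184 = 3*51 + 31, so a_0 = 3.
  51 = 1*31 + 20, so a_1 = 1.
  31 = 1*20 + 11, so a_2 = 1.
  20 = 1*11 + 9, so a_3 = 1.
  11 = 1*9 + 2, so a_4 = 1.
  9 = 4*2 + 1, so a_5 = 4.
  2 = 2*1 + 0, so a_6 = 2.
so x = [3; 1, 1, 1, 1, 4, 2].
Convergents (p_i = a_i*p_{i-1} + p_{i-2}, q_i = a_i*q_{i-1} + q_{i-2} with p_{-2}=0, p_{-1}=1, q_{-2}=1, q_{-1}=0), until the denominator exceeds 12:
  i=0: a_0=3, p_0 = 3*1 + 0 = 3, q_0 = 3*0 + 1 = 1.
  i=1: a_1=1, p_1 = 1*3 + 1 = 4, q_1 = 1*1 + 0 = 1.
  i=2: a_2=1, p_2 = 1*4 + 3 = 7, q_2 = 1*1 + 1 = 2.
  i=3: a_3=1, p_3 = 1*7 + 4 = 11, q_3 = 1*2 + 1 = 3.
  i=4: a_4=1, p_4 = 1*11 + 7 = 18, q_4 = 1*3 + 2 = 5.
  i=5: a_5=4, p_5 = 4*18 + 11 = 83, q_5 = 4*5 + 3 = 23.
q_5 = 23 > 12, so the last convergent with denominator <= 12 is p_4/q_4 = 18/5.
The closest fraction with denominator <= 12 is either p_4/q_4 or the intermediate fraction (k*p_4 + p_3)/(k*q_4 + q_3) with the largest k >= 1 whose denominator stays <= 12; these approach x as k grows, and every other convergent or intermediate fraction in range is farther away.
Largest k: floor((12 - q_3)/q_4) = floor((12 - 3)/5) = 1.
That gives (1*18 + 11)/(1*5 + 3) = 29/8.
Compare the errors: |x - 18/5| = |184*5 - 18*51|/(51*5) = 2/255, and |x - 29/8| = |184*8 - 29*51|/(51*8) = 7/408.
Cross-multiplying, 2*408 = 816 < 1785 = 7*255, so 2/255 is smaller: the convergent 18/5 is closer to x than 29/8.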